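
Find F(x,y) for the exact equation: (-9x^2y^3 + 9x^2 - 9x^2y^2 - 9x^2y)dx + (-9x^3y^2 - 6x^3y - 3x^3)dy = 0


Check exactness: ∂M/∂y = -27x^2y^2 - 18x^2y - 9x^2 and ∂N/∂x = -27x^2y^2 - 18x^2y - 9x^2; equal, so the equation is exact.
Integrate M with respect to x (treating y as constant): ∫M dx = -3x^3y^3 + 3x^3 - 3x^3y^2 - 3x^3y + h(y).
Differentiate w.r.t. y and set equal to N: all terms match, so h'(y) = 0 and h is a constant absorbed into C.
General solution: -3x^3y^3 + 3x^3 - 3x^3y^2 - 3x^3y = C.


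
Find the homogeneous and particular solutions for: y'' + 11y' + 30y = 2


Characteristic roots of r² + 11r + 30 = 0 are -6, -5.
y_h = C₁e^(-6x) + C₂e^(-5x).
Constant forcing; try y_p = A. Then 30A = 2 ⇒ A = 1/15.
General solution: y = C₁e^(-6x) + C₂e^(-5x) + 1/15.


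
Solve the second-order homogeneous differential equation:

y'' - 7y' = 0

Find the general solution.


Characteristic equation: r² - 7r = 0.
Factor: (r - 0)(r - 7) = 0 ⇒ r = 0, 7 (distinct real).
General solution: y = C₁ + C₂e^(7x).


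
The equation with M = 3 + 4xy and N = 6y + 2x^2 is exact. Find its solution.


Check exactness: ∂M/∂y = 4x and ∂N/∂x = 4x; equal, so the equation is exact.
Integrate M with respect to x (treating y as constant): ∫M dx = 3x + 2x^2y + h(y).
Differentiate w.r.t. y and set equal to N: the x-dependent terms already match, leaving h'(y) = 6y. Integrate: h(y) = 3y^2.
So F(x,y) = 3y^2 + 3x + 2x^2y.
General solution: 3y^2 + 3x + 2x^2y = C.


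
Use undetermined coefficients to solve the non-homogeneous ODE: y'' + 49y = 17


Homogeneous part: r² + 49 = 0 ⇒ r = ±7i, so y_h = C₁cos(7x) + C₂sin(7x).
Try constant y_p = A; plug in: 49A = 17 ⇒ A = 17/49.
General solution: y = C₁cos(7x) + C₂sin(7x) + 17/49.


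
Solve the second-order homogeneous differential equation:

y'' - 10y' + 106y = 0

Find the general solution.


Characteristic equation: r² - 10r + 106 = 0.
Discriminant is negative; roots r = 5 ± 9i (complex conjugate pair).
General solution uses e^(α x)(C₁ cos(β x) + C₂ sin(β x)): y = e^(5x)(C₁cos(9x) + C₂sin(9x)).


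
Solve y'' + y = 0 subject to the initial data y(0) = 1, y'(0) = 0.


Characteristic roots of r² + 1 = 0 are ±1i, so y = C₁cos(x) + C₂sin(x).
Apply y(0) = 1: C₁ = 1. Differentiate and apply y'(0) = 0: 1·C₂ = 0, so C₂ = 0.
Particular solution: y = cos(x).


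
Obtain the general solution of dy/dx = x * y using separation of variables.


Separate variables: dy/y = x dx.
Integrate: ln|y| = (1/2)x^2 + C₀.
Exponentiate: y = Ce^((1/2)x^2).


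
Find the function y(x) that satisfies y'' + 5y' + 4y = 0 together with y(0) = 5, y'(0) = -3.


Characteristic roots of r² + 5r + 4 = 0 are -4, -1.
General solution y = c₁ e^(-4x) + c₂ e^(-x).
Apply y(0) = 5: c₁ + c₂ = 5. Apply y'(0) = -3: -4 c₁ - 1 c₂ = -3.
Solve: c₁ = -2/3, c₂ = 17/3.
Particular solution: y = -(2/3)e^(-4x) + (17/3)e^(-x).


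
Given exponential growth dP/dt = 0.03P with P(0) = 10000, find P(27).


The ODE dP/dt = 0.03P has solution P(t) = P(0)e^(0.03t).
Substitute P(0) = 10000 and t = 27: P(27) = 10000 e^(0.81) ≈ 22479.


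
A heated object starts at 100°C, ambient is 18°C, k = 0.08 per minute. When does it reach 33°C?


From T(t) = T_a + (T₀ - T_a)e^(-kt), set T(t) = 33:
(33 - 18) / (100 - 18) = e^(-0.08t), so t = -ln(0.183)/0.08 ≈ 21.2 minutes.


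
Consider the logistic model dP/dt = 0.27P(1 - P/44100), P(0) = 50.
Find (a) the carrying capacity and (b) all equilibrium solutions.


Logistic ODE dP/dt = 0.27P(1 - P/44100) has equilibria where dP/dt = 0, i.e. P = 0 or P = 44100.
The coefficient (1 - P/K) = 0 when P = K, identifying K = 44100 as the carrying capacity.
(a) K = 44100; (b) equilibria P = 0 and P = 44100.


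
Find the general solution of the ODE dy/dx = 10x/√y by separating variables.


Separate: √y dy = 10x dx.
Integrate: (2/3)y^(3/2) = 5x² + C.


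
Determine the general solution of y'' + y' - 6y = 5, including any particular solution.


Characteristic roots of r² + r - 6 = 0 are 2, -3.
y_h = C₁e^(2x) + C₂e^(-3x).
Forcing exponent 0 is not a characteristic root; try y_p = A.
Substitute: A·(0 + (1)·0 + (-6)) = A·-6 = 5, so A = -5/6.
General solution: y = C₁e^(2x) + C₂e^(-3x) - 5/6.


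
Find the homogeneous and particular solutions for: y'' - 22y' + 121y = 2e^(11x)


Characteristic polynomial (r - 11)² = 0; repeated root r = 11.
y_h = (C₁ + C₂x)e^(11x). Forcing matches the repeated root (resonance), so try y_p = Ax² e^(11x).
Substitute and solve for A: 2A = 2, so A = 1.
General solution: y = (C₁ + C₂x + x²)e^(11x).


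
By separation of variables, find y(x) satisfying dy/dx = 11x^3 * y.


Separate variables: dy/y = 11x^3 dx.
Integrate: ln|y| = (11/4)x^4 + C₀.
Exponentiate: y = Ce^((11/4)x^4).


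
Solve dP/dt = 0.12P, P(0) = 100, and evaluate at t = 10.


The ODE dP/dt = 0.12P has solution P(t) = P(0)e^(0.12t).
Substitute P(0) = 100 and t = 10: P(10) = 100 e^(1.20) ≈ 332.


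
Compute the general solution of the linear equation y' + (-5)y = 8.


P(x) = -5 ⇒ μ = e^(-5x).
(μ y)' = 8e^(-5x) ⇒ μ y = -(8/5)e^(-5x) + C.
Divide by μ: y = -8/5 + Ce^(5x).


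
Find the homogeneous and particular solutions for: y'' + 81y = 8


Homogeneous part: r² + 81 = 0 ⇒ r = ±9i, so y_h = C₁cos(9x) + C₂sin(9x).
Try constant y_p = A; plug in: 81A = 8 ⇒ A = 8/81.
General solution: y = C₁cos(9x) + C₂sin(9x) + 8/81.


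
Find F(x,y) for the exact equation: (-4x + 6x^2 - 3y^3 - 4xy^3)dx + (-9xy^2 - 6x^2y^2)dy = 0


Check exactness: ∂M/∂y = -9y^2 - 12xy^2 and ∂N/∂x = -9y^2 - 12xy^2; equal, so the equation is exact.
Integrate M with respect to x (treating y as constant): ∫M dx = -2x^2 + 2x^3 - 3xy^3 - 2x^2y^3 + h(y).
Differentiate w.r.t. y and set equal to N: all terms match, so h'(y) = 0 and h is a constant absorbed into C.
General solution: -2x^2 + 2x^3 - 3xy^3 - 2x^2y^3 = C.


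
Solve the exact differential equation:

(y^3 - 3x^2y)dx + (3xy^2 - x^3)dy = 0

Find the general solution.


Check exactness: ∂M/∂y = 3y^2 - 3x^2 and ∂N/∂x = 3y^2 - 3x^2; equal, so the equation is exact.
Integrate M with respect to x (treating y as constant): ∫M dx = xy^3 - x^3y + h(y).
Differentiate w.r.t. y and set equal to N: all terms match, so h'(y) = 0 and h is a constant absorbed into C.
General solution: xy^3 - x^3y = C.


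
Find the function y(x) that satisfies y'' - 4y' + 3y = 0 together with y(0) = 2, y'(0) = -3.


Characteristic roots of r² - 4r + 3 = 0 are 1, 3.
General solution y = c₁ e^(x) + c₂ e^(3x).
Apply y(0) = 2: c₁ + c₂ = 2. Apply y'(0) = -3: 1 c₁ + 3 c₂ = -3.
Solve: c₁ = 9/2, c₂ = -5/2.
Particular solution: y = (9/2)e^(x) - (5/2)e^(3x).


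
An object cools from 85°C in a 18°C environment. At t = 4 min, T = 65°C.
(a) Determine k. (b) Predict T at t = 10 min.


Newton's law: T(t) = T_a + (T₀ - T_a)e^(-kt).
(a) Use T(4) = 65: (65 - 18)/(85 - 18) = e^(-k·4), so k = -ln(0.701)/4 ≈ 0.0886.
(b) Apply k to t = 10: T(10) = 18 + (67)e^(-0.886) ≈ 45.6°C.


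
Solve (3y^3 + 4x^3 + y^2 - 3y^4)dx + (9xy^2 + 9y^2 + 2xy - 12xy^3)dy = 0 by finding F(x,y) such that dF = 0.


Check exactness: ∂M/∂y = 9y^2 + 2y - 12y^3 and ∂N/∂x = 9y^2 + 2y - 12y^3; equal, so the equation is exact.
Integrate M with respect to x (treating y as constant): ∫M dx = 3xy^3 + x^4 + xy^2 - 3xy^4 + h(y).
Differentiate w.r.t. y and set equal to N: the x-dependent terms already match, leaving h'(y) = 9y^2. Integrate: h(y) = 3y^3.
So F(x,y) = 3xy^3 + x^4 + 3y^3 + xy^2 - 3xy^4.
General solution: 3xy^3 + x^4 + 3y^3 + xy^2 - 3xy^4 = C.


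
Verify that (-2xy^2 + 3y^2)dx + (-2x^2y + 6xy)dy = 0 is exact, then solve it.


Check exactness: ∂M/∂y = -4xy + 6y and ∂N/∂x = -4xy + 6y; equal, so the equation is exact.
Integrate M with respect to x (treating y as constant): ∫M dx = -x^2y^2 + 3xy^2 + h(y).
Differentiate w.r.t. y and set equal to N: all terms match, so h'(y) = 0 and h is a constant absorbed into C.
General solution: -x^2y^2 + 3xy^2 = C.


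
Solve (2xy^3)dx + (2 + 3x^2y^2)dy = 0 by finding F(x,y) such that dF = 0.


Check exactness: ∂M/∂y = 6xy^2 and ∂N/∂x = 6xy^2; equal, so the equation is exact.
Integrate M with respect to x (treating y as constant): ∫M dx = x^2y^3 + h(y).
Differentiate w.r.t. y and set equal to N: the x-dependent terms already match, leaving h'(y) = 2. Integrate: h(y) = 2y.
So F(x,y) = 2y + x^2y^3.
General solution: 2y + x^2y^3 = C.


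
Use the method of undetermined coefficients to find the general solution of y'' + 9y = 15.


Homogeneous part: r² + 9 = 0 ⇒ r = ±3i, so y_h = C₁cos(3x) + C₂sin(3x).
Try constant y_p = A; plug in: 9A = 15 ⇒ A = 5/3.
General solution: y = C₁cos(3x) + C₂sin(3x) + 5/3.


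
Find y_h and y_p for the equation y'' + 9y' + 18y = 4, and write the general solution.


Characteristic roots of r² + 9r + 18 = 0 are -6, -3.
y_h = C₁e^(-6x) + C₂e^(-3x).
Constant forcing; try y_p = A. Then 18A = 4 ⇒ A = 2/9.
General solution: y = C₁e^(-6x) + C₂e^(-3x) + 2/9.


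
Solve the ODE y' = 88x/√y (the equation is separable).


Separate: √y dy = 88x dx.
Integrate: (2/3)y^(3/2) = 44x² + C.


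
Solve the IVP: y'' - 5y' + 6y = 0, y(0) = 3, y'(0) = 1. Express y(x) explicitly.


Characteristic roots of r² - 5r + 6 = 0 are 2, 3.
General solution y = c₁ e^(2x) + c₂ e^(3x).
Apply y(0) = 3: c₁ + c₂ = 3. Apply y'(0) = 1: 2 c₁ + 3 c₂ = 1.
Solve: c₁ = 8, c₂ = -5.
Particular solution: y = 8e^(2x) - 5e^(3x).


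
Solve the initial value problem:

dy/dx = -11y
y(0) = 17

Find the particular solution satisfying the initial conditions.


General solution of y' = -11y is y = Ce^(-11x).
Apply y(0) = 17: C = 17.
Particular solution: y = 17e^(-11x).


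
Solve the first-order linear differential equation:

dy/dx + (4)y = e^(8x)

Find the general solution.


P(x) = 4 ⇒ μ = e^(4x).
(μ y)' = e^(12x) ⇒ μ y = e^(12x)/12 + C.
Divide by μ: y = (1/12)e^(8x) + Ce^(-4x).


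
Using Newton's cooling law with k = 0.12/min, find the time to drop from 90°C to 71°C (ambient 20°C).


From T(t) = T_a + (T₀ - T_a)e^(-kt), set T(t) = 71:
(71 - 20) / (90 - 20) = e^(-0.12t), so t = -ln(0.729)/0.12 ≈ 2.6 minutes.


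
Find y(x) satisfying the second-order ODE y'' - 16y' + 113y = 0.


Characteristic equation: r² - 16r + 113 = 0.
Discriminant is negative; roots r = 8 ± 7i (complex conjugate pair).
General solution uses e^(α x)(C₁ cos(β x) + C₂ sin(β x)): y = e^(8x)(C₁cos(7x) + C₂sin(7x)).


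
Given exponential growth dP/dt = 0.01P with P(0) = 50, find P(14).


The ODE dP/dt = 0.01P has solution P(t) = P(0)e^(0.01t).
Substitute P(0) = 50 and t = 14: P(14) = 50 e^(0.14) ≈ 58.


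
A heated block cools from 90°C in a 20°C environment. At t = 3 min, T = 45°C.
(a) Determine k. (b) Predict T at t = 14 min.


Newton's law: T(t) = T_a + (T₀ - T_a)e^(-kt).
(a) Use T(3) = 45: (45 - 20)/(90 - 20) = e^(-k·3), so k = -ln(0.357)/3 ≈ 0.3432.
(b) Apply k to t = 14: T(14) = 20 + (70)e^(-4.805) ≈ 20.6°C.


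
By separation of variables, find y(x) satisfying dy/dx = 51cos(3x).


g(y) = 1, so integrate directly: y = ∫ 51cos(3x) dx = 17sin(3x) + C.


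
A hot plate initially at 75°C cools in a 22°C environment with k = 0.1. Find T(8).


Newton's law: dT/dt = -k(T - T_a) has solution T(t) = T_a + (T₀ - T_a)e^(-kt).
Plug in T_a = 22, T₀ = 75, k = 0.1, t = 8: T(8) = 22 + (53)e^(-0.80) ≈ 45.8°C.


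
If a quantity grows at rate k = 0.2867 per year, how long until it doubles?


Exponential growth: P(t) = P₀ e^(0.2867t). Set P(t)/P₀ = 2: e^(0.2867t) = 2.
Solve: t = ln(2)/0.2867 ≈ 2.42 years.


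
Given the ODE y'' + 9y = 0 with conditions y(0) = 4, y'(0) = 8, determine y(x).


Characteristic roots of r² + 9 = 0 are ±3i, so y = C₁cos(3x) + C₂sin(3x).
Apply y(0) = 4: C₁ = 4. Differentiate and apply y'(0) = 8: 3·C₂ = 8, so C₂ = 8/3.
Particular solution: y = 4cos(3x) + (8/3)sin(3x).


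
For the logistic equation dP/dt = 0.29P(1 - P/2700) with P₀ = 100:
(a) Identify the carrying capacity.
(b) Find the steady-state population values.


Logistic ODE dP/dt = 0.29P(1 - P/2700) has equilibria where dP/dt = 0, i.e. P = 0 or P = 2700.
The coefficient (1 - P/K) = 0 when P = K, identifying K = 2700 as the carrying capacity.
(a) K = 2700; (b) equilibria P = 0 and P = 2700.


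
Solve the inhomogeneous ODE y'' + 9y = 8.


Homogeneous part: r² + 9 = 0 ⇒ r = ±3i, so y_h = C₁cos(3x) + C₂sin(3x).
Try constant y_p = A; plug in: 9A = 8 ⇒ A = 8/9.
General solution: y = C₁cos(3x) + C₂sin(3x) + 8/9.


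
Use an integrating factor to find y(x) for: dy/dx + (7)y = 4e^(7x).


P(x) = 7 ⇒ μ = e^(7x).
(μ y)' = 4e^(14x) ⇒ μ y = (4/14)e^(14x) + C.
Divide by μ: y = (2/7)e^(7x) + Ce^(-7x).


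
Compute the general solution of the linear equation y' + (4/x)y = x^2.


P(x) = 4/x ⇒ μ = x^4.
(x^4 y)' = x^6 ⇒ x^4 y = x^7/(7) + C.
Solve for y: y = (1/7)x^3 + C/x^4.


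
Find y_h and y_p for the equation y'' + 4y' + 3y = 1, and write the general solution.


Characteristic roots of r² + 4r + 3 = 0 are -3, -1.
y_h = C₁e^(-3x) + C₂e^(-x).
Constant forcing; try y_p = A. Then 3A = 1 ⇒ A = 1/3.
General solution: y = C₁e^(-3x) + C₂e^(-x) + 1/3.


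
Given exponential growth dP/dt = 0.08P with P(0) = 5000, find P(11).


The ODE dP/dt = 0.08P has solution P(t) = P(0)e^(0.08t).
Substitute P(0) = 5000 and t = 11: P(11) = 5000 e^(0.88) ≈ 12054.


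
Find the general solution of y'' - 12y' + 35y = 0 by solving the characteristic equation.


Characteristic equation: r² - 12r + 35 = 0.
Factor: (r - 5)(r - 7) = 0 ⇒ r = 5, 7 (distinct real).
General solution: y = C₁e^(5x) + C₂e^(7x).


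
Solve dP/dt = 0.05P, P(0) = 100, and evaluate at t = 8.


The ODE dP/dt = 0.05P has solution P(t) = P(0)e^(0.05t).
Substitute P(0) = 100 and t = 8: P(8) = 100 e^(0.40) ≈ 149.


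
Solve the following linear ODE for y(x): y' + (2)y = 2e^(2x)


P(x) = 2 ⇒ μ = e^(2x).
(μ y)' = 2e^(4x) ⇒ μ y = (2/4)e^(4x) + C.
Divide by μ: y = (1/2)e^(2x) + Ce^(-2x).


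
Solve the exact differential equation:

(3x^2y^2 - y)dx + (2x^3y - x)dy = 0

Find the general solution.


Check exactness: ∂M/∂y = 6x^2y - 1 and ∂N/∂x = 6x^2y - 1; equal, so the equation is exact.
Integrate M with respect to x (treating y as constant): ∫M dx = x^3y^2 - xy + h(y).
Differentiate w.r.t. y and set equal to N: all terms match, so h'(y) = 0 and h is a constant absorbed into C.
General solution: x^3y^2 - xy = C.


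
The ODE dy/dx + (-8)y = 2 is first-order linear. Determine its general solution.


P(x) = -8 ⇒ μ = e^(-8x).
(μ y)' = 2e^(-8x) ⇒ μ y = -(1/4)e^(-8x) + C.
Divide by μ: y = -1/4 + Ce^(8x).


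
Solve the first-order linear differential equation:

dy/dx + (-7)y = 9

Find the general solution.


P(x) = -7 ⇒ μ = e^(-7x).
(μ y)' = 9e^(-7x) ⇒ μ y = -(9/7)e^(-7x) + C.
Divide by μ: y = -9/7 + Ce^(7x).


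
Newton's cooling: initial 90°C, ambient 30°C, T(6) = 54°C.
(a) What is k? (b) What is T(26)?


Newton's law: T(t) = T_a + (T₀ - T_a)e^(-kt).
(a) Use T(6) = 54: (54 - 30)/(90 - 30) = e^(-k·6), so k = -ln(0.400)/6 ≈ 0.1527.
(b) Apply k to t = 26: T(26) = 30 + (60)e^(-3.971) ≈ 31.1°C.


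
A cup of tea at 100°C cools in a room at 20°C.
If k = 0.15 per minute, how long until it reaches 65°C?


From T(t) = T_a + (T₀ - T_a)e^(-kt), set T(t) = 65:
(65 - 20) / (100 - 20) = e^(-0.15t), so t = -ln(0.562)/0.15 ≈ 3.8 minutes.


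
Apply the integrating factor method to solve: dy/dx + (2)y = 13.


P(x) = 2, Q(x) = 13; integrating factor μ = e^(2x).
(μ y)' = 13e^(2x) ⇒ μ y = (13/2)e^(2x) + C.
Divide by μ: y = 13/2 + Ce^(-2x).


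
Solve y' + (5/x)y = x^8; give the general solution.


P(x) = 5/x ⇒ μ = x^5.
(x^5 y)' = x^13 ⇒ x^5 y = x^14/(14) + C.
Solve for y: y = (1/14)x^9 + C/x^5.


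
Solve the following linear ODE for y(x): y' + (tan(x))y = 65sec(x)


P(x) = tan(x) ⇒ μ = e^(∫tan(x)dx) = sec(x).
(sec(x) y)' = 65sec²(x) ⇒ sec(x) y = 65tan(x) + C.
Multiply by cos(x): y = 65sin(x) + C·cos(x).


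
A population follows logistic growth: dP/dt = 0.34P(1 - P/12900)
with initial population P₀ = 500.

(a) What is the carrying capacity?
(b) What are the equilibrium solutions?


Logistic ODE dP/dt = 0.34P(1 - P/12900) has equilibria where dP/dt = 0, i.e. P = 0 or P = 12900.
The coefficient (1 - P/K) = 0 when P = K, identifying K = 12900 as the carrying capacity.
(a) K = 12900; (b) equilibria P = 0 and P = 12900.


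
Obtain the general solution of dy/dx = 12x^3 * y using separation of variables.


Separate variables: dy/y = 12x^3 dx.
Integrate: ln|y| = 3x^4 + C₀.
Exponentiate: y = Ce^(3x^4).


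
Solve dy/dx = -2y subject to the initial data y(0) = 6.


General solution of y' = -2y is y = Ce^(-2x).
Apply y(0) = 6: C = 6.
Particular solution: y = 6e^(-2x).


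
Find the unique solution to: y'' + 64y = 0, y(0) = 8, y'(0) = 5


Characteristic roots of r² + 64 = 0 are ±8i, so y = C₁cos(8x) + C₂sin(8x).
Apply y(0) = 8: C₁ = 8. Differentiate and apply y'(0) = 5: 8·C₂ = 5, so C₂ = 5/8.
Particular solution: y = 8cos(8x) + (5/8)sin(8x).


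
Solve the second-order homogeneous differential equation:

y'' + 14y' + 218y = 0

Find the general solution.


Characteristic equation: r² + 14r + 218 = 0.
Discriminant is negative; roots r = -7 ± 13i (complex conjugate pair).
General solution uses e^(α x)(C₁ cos(β x) + C₂ sin(β x)): y = e^(-7x)(C₁cos(13x) + C₂sin(13x)).


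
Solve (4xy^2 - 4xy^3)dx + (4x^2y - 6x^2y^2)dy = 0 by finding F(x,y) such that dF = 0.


Check exactness: ∂M/∂y = 8xy - 12xy^2 and ∂N/∂x = 8xy - 12xy^2; equal, so the equation is exact.
Integrate M with respect to x (treating y as constant): ∫M dx = 2x^2y^2 - 2x^2y^3 + h(y).
Differentiate w.r.t. y and set equal to N: all terms match, so h'(y) = 0 and h is a constant absorbed into C.
General solution: 2x^2y^2 - 2x^2y^3 = C.


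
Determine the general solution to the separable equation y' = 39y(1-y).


Separate: dy/[y(1-y)] = 39 dx.
Partial fractions: 1/[y(1-y)] = 1/y + 1/(1-y).
Integrate: ln|y/(1-y)| = 39x + C₀.
Solve for y: y = 1/(1 + Ce^(-39x)).


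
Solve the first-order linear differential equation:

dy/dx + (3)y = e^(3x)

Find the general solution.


P(x) = 3 ⇒ μ = e^(3x).
(μ y)' = e^(6x) ⇒ μ y = (1/6)e^(6x) + C.
Divide by μ: y = (1/6)e^(3x) + Ce^(-3x).


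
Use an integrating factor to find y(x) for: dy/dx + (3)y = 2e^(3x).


P(x) = 3 ⇒ μ = e^(3x).
(μ y)' = 2e^(6x) ⇒ μ y = (2/6)e^(6x) + C.
Divide by μ: y = (1/3)e^(3x) + Ce^(-3x).


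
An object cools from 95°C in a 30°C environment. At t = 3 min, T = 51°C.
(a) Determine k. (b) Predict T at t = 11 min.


Newton's law: T(t) = T_a + (T₀ - T_a)e^(-kt).
(a) Use T(3) = 51: (51 - 30)/(95 - 30) = e^(-k·3), so k = -ln(0.323)/3 ≈ 0.3766.
(b) Apply k to t = 11: T(11) = 30 + (65)e^(-4.143) ≈ 31.0°C.


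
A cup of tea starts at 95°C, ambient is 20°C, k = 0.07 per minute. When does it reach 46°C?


From T(t) = T_a + (T₀ - T_a)e^(-kt), set T(t) = 46:
(46 - 20) / (95 - 20) = e^(-0.07t), so t = -ln(0.347)/0.07 ≈ 15.1 minutes.


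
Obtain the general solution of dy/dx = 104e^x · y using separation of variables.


Separate variables: dy/y = 104e^x dx.
Integrate: ln|y| = 104e^x + C₀.
Exponentiate: y = Ce^(104e^x).


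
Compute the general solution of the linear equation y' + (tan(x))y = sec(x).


P(x) = tan(x) ⇒ μ = e^(∫tan(x)dx) = sec(x).
(sec(x) y)' = sec²(x) ⇒ sec(x) y = tan(x) + C.
Multiply by cos(x): y = sin(x) + C·cos(x).


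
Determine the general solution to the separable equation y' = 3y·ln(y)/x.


Separate: dy/[y ln(y)] = 3 dx/x.
Substitute u = ln(y): du/u = 3 dx/x.
Integrate: ln|ln(y)| = 3ln|x| + C₀, hence ln(y) = C·x^3.


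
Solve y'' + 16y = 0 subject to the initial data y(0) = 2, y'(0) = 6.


Characteristic roots of r² + 16 = 0 are ±4i, so y = C₁cos(4x) + C₂sin(4x).
Apply y(0) = 2: C₁ = 2. Differentiate and apply y'(0) = 6: 4·C₂ = 6, so C₂ = 3/2.
Particular solution: y = 2cos(4x) + (3/2)sin(4x).


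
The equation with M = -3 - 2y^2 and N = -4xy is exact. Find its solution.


Check exactness: ∂M/∂y = -4y and ∂N/∂x = -4y; equal, so the equation is exact.
Integrate M with respect to x (treating y as constant): ∫M dx = -3x - 2xy^2 + h(y).
Differentiate w.r.t. y and set equal to N: all terms match, so h'(y) = 0 and h is a constant absorbed into C.
General solution: -3x - 2xy^2 = C.


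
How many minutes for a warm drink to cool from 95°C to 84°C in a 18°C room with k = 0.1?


From T(t) = T_a + (T₀ - T_a)e^(-kt), set T(t) = 84:
(84 - 18) / (95 - 18) = e^(-0.1t), so t = -ln(0.857)/0.1 ≈ 1.5 minutes.


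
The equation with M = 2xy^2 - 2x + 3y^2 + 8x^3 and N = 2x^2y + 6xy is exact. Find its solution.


Check exactness: ∂M/∂y = 4xy + 6y and ∂N/∂x = 4xy + 6y; equal, so the equation is exact.
Integrate M with respect to x (treating y as constant): ∫M dx = x^2y^2 - x^2 + 3xy^2 + 2x^4 + h(y).
Differentiate w.r.t. y and set equal to N: all terms match, so h'(y) = 0 and h is a constant absorbed into C.
General solution: x^2y^2 - x^2 + 3xy^2 + 2x^4 = C.


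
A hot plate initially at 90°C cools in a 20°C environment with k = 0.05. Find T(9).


Newton's law: dT/dt = -k(T - T_a) has solution T(t) = T_a + (T₀ - T_a)e^(-kt).
Plug in T_a = 20, T₀ = 90, k = 0.05, t = 9: T(9) = 20 + (70)e^(-0.45) ≈ 64.6°C.


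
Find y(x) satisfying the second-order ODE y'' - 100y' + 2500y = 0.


Characteristic equation: r² - 100r + 2500 = 0, i.e. (r - 50)² = 0.
Repeated root r = 50; include an x factor for the second linearly independent solution.
General solution: y = (C₁ + C₂x)e^(50x).


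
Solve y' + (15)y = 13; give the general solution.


P(x) = 15, Q(x) = 13; integrating factor μ = e^(15x).
(μ y)' = 13e^(15x) ⇒ μ y = (13/15)e^(15x) + C.
Divide by μ: y = 13/15 + Ce^(-15x).


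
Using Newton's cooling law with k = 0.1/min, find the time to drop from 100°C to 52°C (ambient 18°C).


From T(t) = T_a + (T₀ - T_a)e^(-kt), set T(t) = 52:
(52 - 18) / (100 - 18) = e^(-0.1t), so t = -ln(0.415)/0.1 ≈ 8.8 minutes.


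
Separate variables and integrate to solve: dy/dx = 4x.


Integrate both sides with respect to x: y = ∫ 4x dx = 2x^2 + C.


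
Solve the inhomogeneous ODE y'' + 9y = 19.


Homogeneous part: r² + 9 = 0 ⇒ r = ±3i, so y_h = C₁cos(3x) + C₂sin(3x).
Try constant y_p = A; plug in: 9A = 19 ⇒ A = 19/9.
General solution: y = C₁cos(3x) + C₂sin(3x) + 19/9.


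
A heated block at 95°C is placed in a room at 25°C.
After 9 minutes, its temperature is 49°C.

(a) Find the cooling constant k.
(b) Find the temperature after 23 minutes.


Newton's law: T(t) = T_a + (T₀ - T_a)e^(-kt).
(a) Use T(9) = 49: (49 - 25)/(95 - 25) = e^(-k·9), so k = -ln(0.343)/9 ≈ 0.1189.
(b) Apply k to t = 23: T(23) = 25 + (70)e^(-2.736) ≈ 29.5°C.


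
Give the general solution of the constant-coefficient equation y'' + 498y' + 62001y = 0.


Characteristic equation: r² + 498r + 62001 = 0, i.e. (r + 249)² = 0.
Repeated root r = -249; include an x factor for the second linearly independent solution.
General solution: y = (C₁ + C₂x)e^(-249x).


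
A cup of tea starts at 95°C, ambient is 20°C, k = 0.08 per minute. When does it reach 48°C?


From T(t) = T_a + (T₀ - T_a)e^(-kt), set T(t) = 48:
(48 - 20) / (95 - 20) = e^(-0.08t), so t = -ln(0.373)/0.08 ≈ 12.3 minutes.


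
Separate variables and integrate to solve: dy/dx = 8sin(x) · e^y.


Separate: e^(-y) dy = 8sin(x) dx.
Integrate: -e^(-y) = -8cos(x) + C₀.
Rearrange: e^(-y) = 8cos(x) + C.


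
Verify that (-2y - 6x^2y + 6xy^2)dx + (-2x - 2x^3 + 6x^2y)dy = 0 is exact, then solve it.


Check exactness: ∂M/∂y = -2 - 6x^2 + 12xy and ∂N/∂x = -2 - 6x^2 + 12xy; equal, so the equation is exact.
Integrate M with respect to x (treating y as constant): ∫M dx = -2xy - 2x^3y + 3x^2y^2 + h(y).
Differentiate w.r.t. y and set equal to N: all terms match, so h'(y) = 0 and h is a constant absorbed into C.
General solution: -2xy - 2x^3y + 3x^2y^2 = C.


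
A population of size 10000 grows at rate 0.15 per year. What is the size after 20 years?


The ODE dP/dt = 0.15P has solution P(t) = P(0)e^(0.15t).
Substitute P(0) = 10000 and t = 20: P(20) = 10000 e^(3.00) ≈ 200855.


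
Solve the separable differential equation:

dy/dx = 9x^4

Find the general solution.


Integrate both sides with respect to x: y = ∫ 9x^4 dx = (9/5)x^5 + C.


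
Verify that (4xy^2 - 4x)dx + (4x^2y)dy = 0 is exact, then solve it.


Check exactness: ∂M/∂y = 8xy and ∂N/∂x = 8xy; equal, so the equation is exact.
Integrate M with respect to x (treating y as constant): ∫M dx = 2x^2y^2 - 2x^2 + h(y).
Differentiate w.r.t. y and set equal to N: all terms match, so h'(y) = 0 and h is a constant absorbed into C.
General solution: 2x^2y^2 - 2x^2 = C.


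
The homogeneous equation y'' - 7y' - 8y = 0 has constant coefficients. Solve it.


Characteristic equation: r² - 7r - 8 = 0.
Factor: (r - 8)(r + 1) = 0 ⇒ r = 8, -1 (distinct real).
General solution: y = C₁e^(8x) + C₂e^(-x).


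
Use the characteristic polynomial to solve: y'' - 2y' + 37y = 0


Characteristic equation: r² - 2r + 37 = 0.
Discriminant is negative; roots r = 1 ± 6i (complex conjugate pair).
General solution uses e^(α x)(C₁ cos(β x) + C₂ sin(β x)): y = e^(x)(C₁cos(6x) + C₂sin(6x)).


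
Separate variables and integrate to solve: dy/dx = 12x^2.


Integrate both sides with respect to x: y = ∫ 12x^2 dx = 4x^3 + C.


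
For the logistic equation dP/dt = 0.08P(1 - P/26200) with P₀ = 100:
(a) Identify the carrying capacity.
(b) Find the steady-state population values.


Logistic ODE dP/dt = 0.08P(1 - P/26200) has equilibria where dP/dt = 0, i.e. P = 0 or P = 26200.
The coefficient (1 - P/K) = 0 when P = K, identifying K = 26200 as the carrying capacity.
(a) K = 26200; (b) equilibria P = 0 and P = 26200.


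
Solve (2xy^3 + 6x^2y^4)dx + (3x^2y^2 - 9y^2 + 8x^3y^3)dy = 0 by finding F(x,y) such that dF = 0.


Check exactness: ∂M/∂y = 6xy^2 + 24x^2y^3 and ∂N/∂x = 6xy^2 + 24x^2y^3; equal, so the equation is exact.
Integrate M with respect to x (treating y as constant): ∫M dx = x^2y^3 + 2x^3y^4 + h(y).
Differentiate w.r.t. y and set equal to N: the x-dependent terms already match, leaving h'(y) = -9y^2. Integrate: h(y) = -3y^3.
So F(x,y) = x^2y^3 - 3y^3 + 2x^3y^4.
General solution: x^2y^3 - 3y^3 + 2x^3y^4 = C.


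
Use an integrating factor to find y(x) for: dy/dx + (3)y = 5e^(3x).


P(x) = 3 ⇒ μ = e^(3x).
(μ y)' = 5e^(6x) ⇒ μ y = (5/6)e^(6x) + C.
Divide by μ: y = (5/6)e^(3x) + Ce^(-3x).


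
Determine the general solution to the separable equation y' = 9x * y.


Separate variables: dy/y = 9x dx.
Integrate: ln|y| = (9/2)x^2 + C₀.
Exponentiate: y = Ce^((9/2)x^2).


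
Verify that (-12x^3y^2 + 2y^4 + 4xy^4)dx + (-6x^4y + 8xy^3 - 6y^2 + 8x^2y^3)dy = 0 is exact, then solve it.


Check exactness: ∂M/∂y = -24x^3y + 8y^3 + 16xy^3 and ∂N/∂x = -24x^3y + 8y^3 + 16xy^3; equal, so the equation is exact.
Integrate M with respect to x (treating y as constant): ∫M dx = -3x^4y^2 + 2xy^4 + 2x^2y^4 + h(y).
Differentiate w.r.t. y and set equal to N: the x-dependent terms already match, leaving h'(y) = -6y^2. Integrate: h(y) = -2y^3.
So F(x,y) = -3x^4y^2 + 2xy^4 - 2y^3 + 2x^2y^4.
General solution: -3x^4y^2 + 2xy^4 - 2y^3 + 2x^2y^4 = C.


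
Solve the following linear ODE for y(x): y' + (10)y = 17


P(x) = 10, Q(x) = 17; integrating factor μ = e^(10x).
(μ y)' = 17e^(10x) ⇒ μ y = (17/10)e^(10x) + C.
Divide by μ: y = 17/10 + Ce^(-10x).


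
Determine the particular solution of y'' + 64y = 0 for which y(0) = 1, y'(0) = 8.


Characteristic roots of r² + 64 = 0 are ±8i, so y = C₁cos(8x) + C₂sin(8x).
Apply y(0) = 1: C₁ = 1. Differentiate and apply y'(0) = 8: 8·C₂ = 8, so C₂ = 1.
Particular solution: y = cos(8x) + sin(8x).


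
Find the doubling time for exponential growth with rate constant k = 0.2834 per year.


Exponential growth: P(t) = P₀ e^(0.2834t). Set P(t)/P₀ = 2: e^(0.2834t) = 2.
Solve: t = ln(2)/0.2834 ≈ 2.45 years.


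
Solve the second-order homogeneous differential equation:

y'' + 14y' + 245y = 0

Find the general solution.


Characteristic equation: r² + 14r + 245 = 0.
Discriminant is negative; roots r = -7 ± 14i (complex conjugate pair).
General solution uses e^(α x)(C₁ cos(β x) + C₂ sin(β x)): y = e^(-7x)(C₁cos(14x) + C₂sin(14x)).


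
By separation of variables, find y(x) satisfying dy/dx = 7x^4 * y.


Separate variables: dy/y = 7x^4 dx.
Integrate: ln|y| = (7/5)x^5 + C₀.
Exponentiate: y = Ce^((7/5)x^5).


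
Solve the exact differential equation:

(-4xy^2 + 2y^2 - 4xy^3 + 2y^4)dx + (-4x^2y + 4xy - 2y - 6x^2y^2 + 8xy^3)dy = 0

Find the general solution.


Check exactness: ∂M/∂y = -8xy + 4y - 12xy^2 + 8y^3 and ∂N/∂x = -8xy + 4y - 12xy^2 + 8y^3; equal, so the equation is exact.
Integrate M with respect to x (treating y as constant): ∫M dx = -2x^2y^2 + 2xy^2 - 2x^2y^3 + 2xy^4 + h(y).
Differentiate w.r.t. y and set equal to N: the x-dependent terms already match, leaving h'(y) = -2y. Integrate: h(y) = -y^2.
So F(x,y) = -2x^2y^2 + 2xy^2 - y^2 - 2x^2y^3 + 2xy^4.
General solution: -2x^2y^2 + 2xy^2 - y^2 - 2x^2y^3 + 2xy^4 = C.


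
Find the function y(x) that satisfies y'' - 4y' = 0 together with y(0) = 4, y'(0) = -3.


Characteristic roots of r² - 4r = 0 are 4, 0.
General solution y = c₁ e^(4x) + c₂.
Apply y(0) = 4: c₁ + c₂ = 4. Apply y'(0) = -3: 4 c₁ + 0 c₂ = -3.
Solve: c₁ = -3/4, c₂ = 19/4.
Particular solution: y = -(3/4)e^(4x) + 19/4.


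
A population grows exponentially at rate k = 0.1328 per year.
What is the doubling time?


Exponential growth: P(t) = P₀ e^(0.1328t). Set P(t)/P₀ = 2: e^(0.1328t) = 2.
Solve: t = ln(2)/0.1328 ≈ 5.22 years.


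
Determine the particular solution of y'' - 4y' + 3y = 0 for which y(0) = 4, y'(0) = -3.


Characteristic roots of r² - 4r + 3 = 0 are 1, 3.
General solution y = c₁ e^(x) + c₂ e^(3x).
Apply y(0) = 4: c₁ + c₂ = 4. Apply y'(0) = -3: 1 c₁ + 3 c₂ = -3.
Solve: c₁ = 15/2, c₂ = -7/2.
Particular solution: y = (15/2)e^(x) - (7/2)e^(3x).


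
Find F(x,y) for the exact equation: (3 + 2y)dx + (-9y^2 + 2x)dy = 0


Check exactness: ∂M/∂y = 2 and ∂N/∂x = 2; equal, so the equation is exact.
Integrate M with respect to x (treating y as constant): ∫M dx = 3x + 2xy + h(y).
Differentiate w.r.t. y and set equal to N: the x-dependent terms already match, leaving h'(y) = -9y^2. Integrate: h(y) = -3y^3.
So F(x,y) = -3y^3 + 3x + 2xy.
General solution: -3y^3 + 3x + 2xy = C.


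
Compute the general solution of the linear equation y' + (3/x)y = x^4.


P(x) = 3/x ⇒ μ = x^3.
(x^3 y)' = x^7 ⇒ x^3 y = x^8/(8) + C.
Solve for y: y = (1/8)x^5 + C/x^3.


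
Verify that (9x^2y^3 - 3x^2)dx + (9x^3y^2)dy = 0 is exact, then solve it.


Check exactness: ∂M/∂y = 27x^2y^2 and ∂N/∂x = 27x^2y^2; equal, so the equation is exact.
Integrate M with respect to x (treating y as constant): ∫M dx = 3x^3y^3 - x^3 + h(y).
Differentiate w.r.t. y and set equal to N: all terms match, so h'(y) = 0 and h is a constant absorbed into C.
General solution: 3x^3y^3 - x^3 = C.


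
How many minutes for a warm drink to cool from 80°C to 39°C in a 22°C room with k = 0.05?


From T(t) = T_a + (T₀ - T_a)e^(-kt), set T(t) = 39:
(39 - 22) / (80 - 22) = e^(-0.05t), so t = -ln(0.293)/0.05 ≈ 24.5 minutes.


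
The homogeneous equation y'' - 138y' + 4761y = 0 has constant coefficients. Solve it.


Characteristic equation: r² - 138r + 4761 = 0, i.e. (r - 69)² = 0.
Repeated root r = 69; include an x factor for the second linearly independent solution.
General solution: y = (C₁ + C₂x)e^(69x).


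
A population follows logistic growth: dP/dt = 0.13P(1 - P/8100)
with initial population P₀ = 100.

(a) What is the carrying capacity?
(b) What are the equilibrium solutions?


Logistic ODE dP/dt = 0.13P(1 - P/8100) has equilibria where dP/dt = 0, i.e. P = 0 or P = 8100.
The coefficient (1 - P/K) = 0 when P = K, identifying K = 8100 as the carrying capacity.
(a) K = 8100; (b) equilibria P = 0 and P = 8100.


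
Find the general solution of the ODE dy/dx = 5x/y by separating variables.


Separate variables: y dy = 5x dx.
Integrate both sides: y²/2 = (5/2)x^2 + C₀.
Multiply by 2: y² = 5x^2 + C.


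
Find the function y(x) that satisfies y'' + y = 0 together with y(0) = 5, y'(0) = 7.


Characteristic roots of r² + 1 = 0 are ±1i, so y = C₁cos(x) + C₂sin(x).
Apply y(0) = 5: C₁ = 5. Differentiate and apply y'(0) = 7: 1·C₂ = 7, so C₂ = 7.
Particular solution: y = 5cos(x) + 7sin(x).


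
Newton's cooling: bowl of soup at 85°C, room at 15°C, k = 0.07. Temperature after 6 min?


Newton's law: dT/dt = -k(T - T_a) has solution T(t) = T_a + (T₀ - T_a)e^(-kt).
Plug in T_a = 15, T₀ = 85, k = 0.07, t = 6: T(6) = 15 + (70)e^(-0.42) ≈ 61.0°C.


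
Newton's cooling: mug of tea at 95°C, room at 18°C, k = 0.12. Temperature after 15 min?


Newton's law: dT/dt = -k(T - T_a) has solution T(t) = T_a + (T₀ - T_a)e^(-kt).
Plug in T_a = 18, T₀ = 95, k = 0.12, t = 15: T(15) = 18 + (77)e^(-1.80) ≈ 30.7°C.


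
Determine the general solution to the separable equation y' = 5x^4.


Integrate both sides with respect to x: y = ∫ 5x^4 dx = x^5 + C.


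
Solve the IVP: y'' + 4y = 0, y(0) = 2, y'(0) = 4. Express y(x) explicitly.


Characteristic roots of r² + 4 = 0 are ±2i, so y = C₁cos(2x) + C₂sin(2x).
Apply y(0) = 2: C₁ = 2. Differentiate and apply y'(0) = 4: 2·C₂ = 4, so C₂ = 2.
Particular solution: y = 2cos(2x) + 2sin(2x).


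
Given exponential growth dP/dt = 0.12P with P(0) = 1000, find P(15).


The ODE dP/dt = 0.12P has solution P(t) = P(0)e^(0.12t).
Substitute P(0) = 1000 and t = 15: P(15) = 1000 e^(1.80) ≈ 6050.


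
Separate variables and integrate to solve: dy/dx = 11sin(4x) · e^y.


Separate: e^(-y) dy = 11sin(4x) dx.
Integrate: -e^(-y) = -(11/4)cos(4x) + C₀.
Rearrange: e^(-y) = (11/4)cos(4x) + C.


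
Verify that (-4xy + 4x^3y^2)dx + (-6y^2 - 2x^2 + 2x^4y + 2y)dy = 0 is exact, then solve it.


Check exactness: ∂M/∂y = -4x + 8x^3y and ∂N/∂x = -4x + 8x^3y; equal, so the equation is exact.
Integrate M with respect to x (treating y as constant): ∫M dx = -2x^2y + x^4y^2 + h(y).
Differentiate w.r.t. y and set equal to N: the x-dependent terms already match, leaving h'(y) = -6y^2 + 2y. Integrate: h(y) = -2y^3 + y^2.
So F(x,y) = -2y^3 - 2x^2y + x^4y^2 + y^2.
General solution: -2y^3 - 2x^2y + x^4y^2 + y^2 = C.


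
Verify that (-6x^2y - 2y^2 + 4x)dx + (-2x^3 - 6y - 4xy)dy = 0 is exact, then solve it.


Check exactness: ∂M/∂y = -6x^2 - 4y and ∂N/∂x = -6x^2 - 4y; equal, so the equation is exact.
Integrate M with respect to x (treating y as constant): ∫M dx = -2x^3y - 2xy^2 + 2x^2 + h(y).
Differentiate w.r.t. y and set equal to N: the x-dependent terms already match, leaving h'(y) = -6y. Integrate: h(y) = -3y^2.
So F(x,y) = -2x^3y - 3y^2 - 2xy^2 + 2x^2.
General solution: -2x^3y - 3y^2 - 2xy^2 + 2x^2 = C.


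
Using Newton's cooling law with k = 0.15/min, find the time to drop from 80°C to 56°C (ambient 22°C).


From T(t) = T_a + (T₀ - T_a)e^(-kt), set T(t) = 56:
(56 - 22) / (80 - 22) = e^(-0.15t), so t = -ln(0.586)/0.15 ≈ 3.6 minutes.


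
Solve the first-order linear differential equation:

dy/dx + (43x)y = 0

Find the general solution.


P(x) = 43x ⇒ μ = e^((43/2)x²).
Q(x) = 0 so μ y is constant: y = Ce^(-(43/2)x²).


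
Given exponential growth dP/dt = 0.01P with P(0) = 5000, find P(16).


The ODE dP/dt = 0.01P has solution P(t) = P(0)e^(0.01t).
Substitute P(0) = 5000 and t = 16: P(16) = 5000 e^(0.16) ≈ 5868.


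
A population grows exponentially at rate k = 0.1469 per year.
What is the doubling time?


Exponential growth: P(t) = P₀ e^(0.1469t). Set P(t)/P₀ = 2: e^(0.1469t) = 2.
Solve: t = ln(2)/0.1469 ≈ 4.72 years.


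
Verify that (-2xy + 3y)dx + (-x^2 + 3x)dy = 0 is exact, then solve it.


Check exactness: ∂M/∂y = -2x + 3 and ∂N/∂x = -2x + 3; equal, so the equation is exact.
Integrate M with respect to x (treating y as constant): ∫M dx = -x^2y + 3xy + h(y).
Differentiate w.r.t. y and set equal to N: all terms match, so h'(y) = 0 and h is a constant absorbed into C.
General solution: -x^2y + 3xy = C.


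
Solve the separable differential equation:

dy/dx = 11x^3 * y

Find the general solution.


Separate variables: dy/y = 11x^3 dx.
Integrate: ln|y| = (11/4)x^4 + C₀.
Exponentiate: y = Ce^((11/4)x^4).


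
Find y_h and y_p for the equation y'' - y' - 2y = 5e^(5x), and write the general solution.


Characteristic roots of r² - r - 2 = 0 are 2, -1.
y_h = C₁e^(2x) + C₂e^(-x).
Forcing exponent 5 is not a characteristic root; try y_p = Ae^(5x).
Substitute: A·(25 + (-1)·5 + (-2)) = A·18 = 5, so A = 5/18.
General solution: y = C₁e^(2x) + C₂e^(-x) + (5/18)e^(5x).


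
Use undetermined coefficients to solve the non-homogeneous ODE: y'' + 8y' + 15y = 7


Characteristic roots of r² + 8r + 15 = 0 are -5, -3.
y_h = C₁e^(-5x) + C₂e^(-3x).
Constant forcing; try y_p = A. Then 15A = 7 ⇒ A = 7/15.
General solution: y = C₁e^(-5x) + C₂e^(-3x) + 7/15.


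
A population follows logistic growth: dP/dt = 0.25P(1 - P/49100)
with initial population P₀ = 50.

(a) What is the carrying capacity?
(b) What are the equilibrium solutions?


Logistic ODE dP/dt = 0.25P(1 - P/49100) has equilibria where dP/dt = 0, i.e. P = 0 or P = 49100.
The coefficient (1 - P/K) = 0 when P = K, identifying K = 49100 as the carrying capacity.
(a) K = 49100; (b) equilibria P = 0 and P = 49100.


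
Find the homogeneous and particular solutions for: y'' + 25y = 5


Homogeneous part: r² + 25 = 0 ⇒ r = ±5i, so y_h = C₁cos(5x) + C₂sin(5x).
Try constant y_p = A; plug in: 25A = 5 ⇒ A = 1/5.
General solution: y = C₁cos(5x) + C₂sin(5x) + 1/5.


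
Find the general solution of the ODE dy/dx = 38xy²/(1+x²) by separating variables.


Separate: dy/y² = 38x/(1+x²) dx.
Integrate LHS: ∫ dy/y² = -1/y.
Integrate RHS via u = 1+x²: 19ln(1+x²) + C.
Result: -1/y = 19ln(1+x²) + C.


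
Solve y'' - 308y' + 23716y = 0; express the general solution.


Characteristic equation: r² - 308r + 23716 = 0, i.e. (r - 154)² = 0.
Repeated root r = 154; include an x factor for the second linearly independent solution.
General solution: y = (C₁ + C₂x)e^(154x).


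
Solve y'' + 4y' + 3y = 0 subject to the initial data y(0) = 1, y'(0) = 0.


Characteristic roots of r² + 4r + 3 = 0 are -3, -1.
General solution y = c₁ e^(-3x) + c₂ e^(-x).
Apply y(0) = 1: c₁ + c₂ = 1. Apply y'(0) = 0: -3 c₁ - 1 c₂ = 0.
Solve: c₁ = -1/2, c₂ = 3/2.
Particular solution: y = -(1/2)e^(-3x) + (3/2)e^(-x).


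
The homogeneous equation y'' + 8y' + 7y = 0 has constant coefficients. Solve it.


Characteristic equation: r² + 8r + 7 = 0.
Factor: (r + 7)(r + 1) = 0 ⇒ r = -7, -1 (distinct real).
General solution: y = C₁e^(-7x) + C₂e^(-x).


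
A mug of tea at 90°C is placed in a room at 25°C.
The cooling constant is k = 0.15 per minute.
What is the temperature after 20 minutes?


Newton's law: dT/dt = -k(T - T_a) has solution T(t) = T_a + (T₀ - T_a)e^(-kt).
Plug in T_a = 25, T₀ = 90, k = 0.15, t = 20: T(20) = 25 + (65)e^(-3.00) ≈ 28.2°C.


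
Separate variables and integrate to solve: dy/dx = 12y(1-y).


Separate: dy/[y(1-y)] = 12 dx.
Partial fractions: 1/[y(1-y)] = 1/y + 1/(1-y).
Integrate: ln|y/(1-y)| = 12x + C₀.
Solve for y: y = 1/(1 + Ce^(-12x)).
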